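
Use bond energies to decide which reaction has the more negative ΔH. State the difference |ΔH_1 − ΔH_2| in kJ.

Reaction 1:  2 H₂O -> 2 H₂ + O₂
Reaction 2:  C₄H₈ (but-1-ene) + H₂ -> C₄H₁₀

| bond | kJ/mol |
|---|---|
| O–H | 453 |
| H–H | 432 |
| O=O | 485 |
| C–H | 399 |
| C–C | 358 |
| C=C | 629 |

Reaction 2, by 558 kJ

Reaction 1:
  Bonds broken (reactants):
    O–H: 4 × 453 = 1812
    Σ(broken) = 1812 kJ
  Bonds formed (products):
    H–H: 2 × 432 = 864
    O=O: 1 × 485 = 485
    Σ(formed) = 1349 kJ
  ΔH_1 = 1812 − 1349 = +463 kJ
Reaction 2:
  Bonds broken (reactants):
    C–C: 2 × 358 = 716
    C–H: 8 × 399 = 3192
    C=C: 1 × 629 = 629
    H–H: 1 × 432 = 432
    Σ(broken) = 4969 kJ
  Bonds formed (products):
    C–C: 3 × 358 = 1074
    C–H: 10 × 399 = 3990
    Σ(formed) = 5064 kJ
  ΔH_2 = 4969 − 5064 = −95 kJ
ΔH_1 − ΔH_2 = +558 kJ, so reaction 2 has the more negative ΔH; |ΔH_1 − ΔH_2| = 558 kJ.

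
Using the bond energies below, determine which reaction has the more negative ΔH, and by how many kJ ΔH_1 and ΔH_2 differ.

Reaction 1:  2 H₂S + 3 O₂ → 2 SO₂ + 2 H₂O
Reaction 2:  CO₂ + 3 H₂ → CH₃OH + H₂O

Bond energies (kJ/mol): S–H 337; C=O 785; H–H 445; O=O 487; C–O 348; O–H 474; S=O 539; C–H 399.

Reaction 1:
  Bonds broken (reactants):
    O=O: 3 × 487 = 1461
    S–H: 4 × 337 = 1348
    Σ(broken) = 2809 kJ
  Bonds formed (products):
    O–H: 4 × 474 = 1896
    S=O: 4 × 539 = 2156
    Σ(formed) = 4052 kJ
  ΔH_1 = 2809 − 4052 = −1243 kJ
Reaction 2:
  Bonds broken (reactants):
    C=O: 2 × 785 = 1570
    H–H: 3 × 445 = 1335
    Σ(broken) = 2905 kJ
  Bonds formed (products):
    C–H: 3 × 399 = 1197
    C–O: 1 × 348 = 348
    O–H: 3 × 474 = 1422
    Σ(formed) = 2967 kJ
  ΔH_2 = 2905 − 2967 = −62 kJ
ΔH_1 − ΔH_2 = −1181 kJ, so reaction 1 has the more negative ΔH; |ΔH_1 − ΔH_2| = 1181 kJ.

Reaction 1, by 1181 kJ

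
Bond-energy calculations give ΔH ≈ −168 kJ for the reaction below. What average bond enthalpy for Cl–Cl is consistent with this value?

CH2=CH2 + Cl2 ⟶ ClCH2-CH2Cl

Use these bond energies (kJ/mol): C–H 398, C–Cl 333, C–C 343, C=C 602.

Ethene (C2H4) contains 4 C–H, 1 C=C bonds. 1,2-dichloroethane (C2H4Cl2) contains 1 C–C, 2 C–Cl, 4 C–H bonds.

Let D be the Cl–Cl bond energy.
Σ(broken) = 4×398 + 1×602 + 1×D = 2194 + D
Σ(formed) = 1×343 + 2×333 + 4×398 = 2601
ΔH = Σ(broken) − Σ(formed) = (2194 + D) − (2601) = −407 + D
Setting this equal to −168 kJ gives D = 239 kJ/mol.

D(Cl–Cl) ≈ 239 kJ/mol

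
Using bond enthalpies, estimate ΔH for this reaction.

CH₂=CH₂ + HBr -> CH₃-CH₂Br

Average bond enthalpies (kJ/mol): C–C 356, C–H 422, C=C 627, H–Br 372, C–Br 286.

Bonds broken (reactants):
  C–H: 4 × 422 = 1688
  C=C: 1 × 627 = 627
  H–Br: 1 × 372 = 372
  Σ(broken) = 2687 kJ
Bonds formed (products):
  C–Br: 1 × 286 = 286
  C–C: 1 × 356 = 356
  C–H: 5 × 422 = 2110
  Σ(formed) = 2752 kJ
ΔH = Σ(broken) − Σ(formed) = 2687 − 2752 = −65 kJ

ΔH ≈ −65 kJ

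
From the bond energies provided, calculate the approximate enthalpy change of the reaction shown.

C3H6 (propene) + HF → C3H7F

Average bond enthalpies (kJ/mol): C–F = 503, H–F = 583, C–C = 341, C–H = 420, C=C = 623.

Bonds broken (reactants):
  C–C: 1 × 341 = 341
  C–H: 6 × 420 = 2520
  C=C: 1 × 623 = 623
  H–F: 1 × 583 = 583
  Σ(broken) = 4067 kJ
Bonds formed (products):
  C–C: 2 × 341 = 682
  C–F: 1 × 503 = 503
  C–H: 7 × 420 = 2940
  Σ(formed) = 4125 kJ
ΔH = Σ(broken) − Σ(formed) = 4067 − 4125 = −58 kJ

ΔH ≈ −58 kJ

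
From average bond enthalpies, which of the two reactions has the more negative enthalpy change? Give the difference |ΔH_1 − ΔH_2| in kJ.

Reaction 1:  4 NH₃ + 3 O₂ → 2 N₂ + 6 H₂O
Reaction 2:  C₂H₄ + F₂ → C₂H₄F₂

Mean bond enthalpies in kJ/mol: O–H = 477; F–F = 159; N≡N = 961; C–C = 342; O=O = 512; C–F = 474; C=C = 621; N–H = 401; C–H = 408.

Reaction 1, by 788 kJ

Reaction 1:
  Bonds broken (reactants):
    N–H: 12 × 401 = 4812
    O=O: 3 × 512 = 1536
    Σ(broken) = 6348 kJ
  Bonds formed (products):
    N≡N: 2 × 961 = 1922
    O–H: 12 × 477 = 5724
    Σ(formed) = 7646 kJ
  ΔH_1 = 6348 − 7646 = −1298 kJ
Reaction 2:
  Bonds broken (reactants):
    C–H: 4 × 408 = 1632
    C=C: 1 × 621 = 621
    F–F: 1 × 159 = 159
    Σ(broken) = 2412 kJ
  Bonds formed (products):
    C–C: 1 × 342 = 342
    C–F: 2 × 474 = 948
    C–H: 4 × 408 = 1632
    Σ(formed) = 2922 kJ
  ΔH_2 = 2412 − 2922 = −510 kJ
ΔH_1 − ΔH_2 = −788 kJ, so reaction 1 has the more negative ΔH; |ΔH_1 − ΔH_2| = 788 kJ.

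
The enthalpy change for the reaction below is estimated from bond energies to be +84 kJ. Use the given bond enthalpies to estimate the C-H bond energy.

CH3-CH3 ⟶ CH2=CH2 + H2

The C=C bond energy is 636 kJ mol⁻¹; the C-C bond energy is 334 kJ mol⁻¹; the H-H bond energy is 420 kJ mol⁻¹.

D(C-H) ≈ 403 kJ/mol

Let D be the C-H bond energy.
Σ(broken) = 1×334 + 6×D = 334 + 6D
Σ(formed) = 4×D + 1×636 + 1×420 = 1056 + 4D
ΔH = Σ(broken) − Σ(formed) = (334 + 6D) − (1056 + 4D) = −722 + 2D
Setting this equal to +84 kJ gives 2D = 806, so D = 403 kJ/mol.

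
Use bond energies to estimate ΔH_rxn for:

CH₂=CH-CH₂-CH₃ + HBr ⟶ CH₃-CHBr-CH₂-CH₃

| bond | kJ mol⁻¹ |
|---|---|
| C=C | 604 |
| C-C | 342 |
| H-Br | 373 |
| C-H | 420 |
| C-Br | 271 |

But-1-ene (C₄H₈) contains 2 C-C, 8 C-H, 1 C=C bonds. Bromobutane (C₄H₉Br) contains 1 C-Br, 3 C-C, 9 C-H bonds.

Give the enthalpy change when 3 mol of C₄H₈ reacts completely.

ΔH = −168 kJ

Bonds broken (reactants):
  C-C: 2 × 342 = 684
  C-H: 8 × 420 = 3360
  C=C: 1 × 604 = 604
  H-Br: 1 × 373 = 373
  Σ(broken) = 5021 kJ
Bonds formed (products):
  C-Br: 1 × 271 = 271
  C-C: 3 × 342 = 1026
  C-H: 9 × 420 = 3780
  Σ(formed) = 5077 kJ
ΔH = Σ(broken) − Σ(formed) = 5021 − 5077 = −56 kJ
For 3× the reaction as written: 3 × (−56) = −168 kJ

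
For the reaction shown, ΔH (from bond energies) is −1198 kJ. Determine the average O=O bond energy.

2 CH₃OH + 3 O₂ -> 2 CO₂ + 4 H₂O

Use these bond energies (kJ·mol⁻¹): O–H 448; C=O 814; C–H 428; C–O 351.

Let D be the O=O bond energy.
Σ(broken) = 6×428 + 2×351 + 2×448 + 3×D = 4166 + 3D
Σ(formed) = 4×814 + 8×448 = 6840
ΔH = Σ(broken) − Σ(formed) = (4166 + 3D) − (6840) = −2674 + 3D
Setting this equal to −1198 kJ gives 3D = 1476, so D = 492 kJ/mol.

D(O=O) ≈ 492 kJ/mol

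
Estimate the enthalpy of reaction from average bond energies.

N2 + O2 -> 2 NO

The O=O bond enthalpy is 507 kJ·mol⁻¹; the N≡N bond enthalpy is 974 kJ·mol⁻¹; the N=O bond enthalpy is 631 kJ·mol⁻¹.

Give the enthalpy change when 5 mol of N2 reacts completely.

ΔH = +1095 kJ

Bonds broken (reactants):
  N≡N: 1 × 974 = 974
  O=O: 1 × 507 = 507
  Σ(broken) = 1481 kJ
Bonds formed (products):
  N=O: 2 × 631 = 1262
  Σ(formed) = 1262 kJ
ΔH = Σ(broken) − Σ(formed) = 1481 − 1262 = +219 kJ
For 5× the reaction as written: 5 × (+219) = +1095 kJ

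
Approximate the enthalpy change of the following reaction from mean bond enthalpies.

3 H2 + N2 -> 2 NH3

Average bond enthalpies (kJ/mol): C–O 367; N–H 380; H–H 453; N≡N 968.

Bonds broken (reactants):
  H–H: 3 × 453 = 1359
  N≡N: 1 × 968 = 968
  Σ(broken) = 2327 kJ
Bonds formed (products):
  N–H: 6 × 380 = 2280
  Σ(formed) = 2280 kJ
ΔH = Σ(broken) − Σ(formed) = 2327 − 2280 = +47 kJ

ΔH ≈ +47 kJ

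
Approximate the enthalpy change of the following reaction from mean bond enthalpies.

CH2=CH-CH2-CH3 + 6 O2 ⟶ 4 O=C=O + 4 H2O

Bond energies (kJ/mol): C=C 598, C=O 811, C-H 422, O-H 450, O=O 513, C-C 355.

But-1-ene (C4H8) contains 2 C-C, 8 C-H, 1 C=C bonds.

ΔH ≈ −2326 kJ

Bonds broken (reactants):
  C-C: 2 × 355 = 710
  C-H: 8 × 422 = 3376
  C=C: 1 × 598 = 598
  O=O: 6 × 513 = 3078
  Σ(broken) = 7762 kJ
Bonds formed (products):
  C=O: 8 × 811 = 6488
  O-H: 8 × 450 = 3600
  Σ(formed) = 10088 kJ
ΔH = Σ(broken) − Σ(formed) = 7762 − 10088 = −2326 kJ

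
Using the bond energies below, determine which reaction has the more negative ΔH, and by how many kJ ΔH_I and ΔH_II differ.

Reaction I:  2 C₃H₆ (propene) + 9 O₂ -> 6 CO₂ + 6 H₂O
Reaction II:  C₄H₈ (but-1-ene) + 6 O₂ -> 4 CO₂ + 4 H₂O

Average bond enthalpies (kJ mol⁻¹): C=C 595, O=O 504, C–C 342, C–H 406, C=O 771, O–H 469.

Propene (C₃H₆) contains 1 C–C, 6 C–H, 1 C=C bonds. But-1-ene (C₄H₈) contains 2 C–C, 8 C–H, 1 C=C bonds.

Reaction I:
  Bonds broken (reactants):
    C–C: 2 × 342 = 684
    C–H: 12 × 406 = 4872
    C=C: 2 × 595 = 1190
    O=O: 9 × 504 = 4536
    Σ(broken) = 11282 kJ
  Bonds formed (products):
    C=O: 12 × 771 = 9252
    O–H: 12 × 469 = 5628
    Σ(formed) = 14880 kJ
  ΔH_I = 11282 − 14880 = −3598 kJ
Reaction II:
  Bonds broken (reactants):
    C–C: 2 × 342 = 684
    C–H: 8 × 406 = 3248
    C=C: 1 × 595 = 595
    O=O: 6 × 504 = 3024
    Σ(broken) = 7551 kJ
  Bonds formed (products):
    C=O: 8 × 771 = 6168
    O–H: 8 × 469 = 3752
    Σ(formed) = 9920 kJ
  ΔH_II = 7551 − 9920 = −2369 kJ
ΔH_I − ΔH_II = −1229 kJ, so reaction I has the more negative ΔH; |ΔH_I − ΔH_II| = 1229 kJ.

Reaction I, by 1229 kJ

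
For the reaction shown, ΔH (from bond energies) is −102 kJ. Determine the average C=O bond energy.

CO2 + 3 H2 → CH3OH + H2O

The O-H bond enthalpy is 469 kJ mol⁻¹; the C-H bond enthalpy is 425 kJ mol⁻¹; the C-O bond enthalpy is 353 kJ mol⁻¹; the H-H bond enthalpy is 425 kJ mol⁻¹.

Let D be the C=O bond energy.
Σ(broken) = 2×D + 3×425 = 1275 + 2D
Σ(formed) = 3×425 + 1×353 + 3×469 = 3035
ΔH = Σ(broken) − Σ(formed) = (1275 + 2D) − (3035) = −1760 + 2D
Setting this equal to −102 kJ gives 2D = 1658, so D = 829 kJ/mol.

D(C=O) ≈ 829 kJ/mol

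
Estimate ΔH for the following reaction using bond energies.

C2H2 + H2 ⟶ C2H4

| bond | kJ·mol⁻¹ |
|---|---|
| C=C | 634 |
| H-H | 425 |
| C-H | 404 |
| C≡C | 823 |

Bonds broken (reactants):
  C≡C: 1 × 823 = 823
  C-H: 2 × 404 = 808
  H-H: 1 × 425 = 425
  Σ(broken) = 2056 kJ
Bonds formed (products):
  C-H: 4 × 404 = 1616
  C=C: 1 × 634 = 634
  Σ(formed) = 2250 kJ
ΔH = Σ(broken) − Σ(formed) = 2056 − 2250 = −194 kJ

ΔH ≈ −194 kJ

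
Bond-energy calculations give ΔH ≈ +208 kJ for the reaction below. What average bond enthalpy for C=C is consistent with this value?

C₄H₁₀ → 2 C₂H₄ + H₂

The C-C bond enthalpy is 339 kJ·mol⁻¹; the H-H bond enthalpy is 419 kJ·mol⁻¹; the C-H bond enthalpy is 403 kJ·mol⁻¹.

D(C=C) ≈ 598 kJ/mol

Let D be the C=C bond energy.
Σ(broken) = 3×339 + 10×403 = 5047
Σ(formed) = 8×403 + 2×D + 1×419 = 3643 + 2D
ΔH = Σ(broken) − Σ(formed) = (5047) − (3643 + 2D) = +1404 − 2D
Setting this equal to +208 kJ gives 2D = 1196, so D = 598 kJ/mol.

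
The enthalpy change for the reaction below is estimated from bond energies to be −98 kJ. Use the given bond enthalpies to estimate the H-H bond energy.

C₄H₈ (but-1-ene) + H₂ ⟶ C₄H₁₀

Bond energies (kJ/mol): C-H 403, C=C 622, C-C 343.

D(H-H) ≈ 429 kJ/mol

Let D be the H-H bond energy.
Σ(broken) = 2×343 + 8×403 + 1×622 + 1×D = 4532 + D
Σ(formed) = 3×343 + 10×403 = 5059
ΔH = Σ(broken) − Σ(formed) = (4532 + D) − (5059) = −527 + D
Setting this equal to −98 kJ gives D = 429 kJ/mol.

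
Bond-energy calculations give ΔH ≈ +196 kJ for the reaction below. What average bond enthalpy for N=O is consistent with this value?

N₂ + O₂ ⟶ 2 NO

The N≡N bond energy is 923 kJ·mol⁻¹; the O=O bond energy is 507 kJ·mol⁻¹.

D(N=O) ≈ 617 kJ/mol

Let D be the N=O bond energy.
Σ(broken) = 1×923 + 1×507 = 1430
Σ(formed) = 2×D = 2D
ΔH = Σ(broken) − Σ(formed) = (1430) − (2D) = +1430 − 2D
Setting this equal to +196 kJ gives 2D = 1234, so D = 617 kJ/mol.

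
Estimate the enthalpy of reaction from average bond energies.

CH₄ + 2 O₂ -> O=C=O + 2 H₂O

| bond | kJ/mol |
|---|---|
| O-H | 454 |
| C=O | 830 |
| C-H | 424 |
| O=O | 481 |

Bonds broken (reactants):
  C-H: 4 × 424 = 1696
  O=O: 2 × 481 = 962
  Σ(broken) = 2658 kJ
Bonds formed (products):
  C=O: 2 × 830 = 1660
  O-H: 4 × 454 = 1816
  Σ(formed) = 3476 kJ
ΔH = Σ(broken) − Σ(formed) = 2658 − 3476 = −818 kJ

ΔH ≈ −818 kJ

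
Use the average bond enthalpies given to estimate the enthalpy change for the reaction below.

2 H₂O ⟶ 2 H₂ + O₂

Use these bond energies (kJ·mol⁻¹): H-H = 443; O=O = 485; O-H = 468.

ΔH ≈ +501 kJ

Bonds broken (reactants):
  O-H: 4 × 468 = 1872
  Σ(broken) = 1872 kJ
Bonds formed (products):
  H-H: 2 × 443 = 886
  O=O: 1 × 485 = 485
  Σ(formed) = 1371 kJ
ΔH = Σ(broken) − Σ(formed) = 1872 − 1371 = +501 kJ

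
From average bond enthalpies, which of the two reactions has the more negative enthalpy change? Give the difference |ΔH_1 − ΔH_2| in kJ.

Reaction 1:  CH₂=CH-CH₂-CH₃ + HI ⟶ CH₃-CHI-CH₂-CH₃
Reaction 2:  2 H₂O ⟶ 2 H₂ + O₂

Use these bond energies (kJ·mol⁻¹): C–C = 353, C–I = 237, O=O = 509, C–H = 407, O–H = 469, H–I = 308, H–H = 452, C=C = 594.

Reaction 1:
  Bonds broken (reactants):
    C–C: 2 × 353 = 706
    C–H: 8 × 407 = 3256
    C=C: 1 × 594 = 594
    H–I: 1 × 308 = 308
    Σ(broken) = 4864 kJ
  Bonds formed (products):
    C–C: 3 × 353 = 1059
    C–H: 9 × 407 = 3663
    C–I: 1 × 237 = 237
    Σ(formed) = 4959 kJ
  ΔH_1 = 4864 − 4959 = −95 kJ
Reaction 2:
  Bonds broken (reactants):
    O–H: 4 × 469 = 1876
    Σ(broken) = 1876 kJ
  Bonds formed (products):
    H–H: 2 × 452 = 904
    O=O: 1 × 509 = 509
    Σ(formed) = 1413 kJ
  ΔH_2 = 1876 − 1413 = +463 kJ
ΔH_1 − ΔH_2 = −558 kJ, so reaction 1 has the more negative ΔH; |ΔH_1 − ΔH_2| = 558 kJ.

Reaction 1, by 558 kJ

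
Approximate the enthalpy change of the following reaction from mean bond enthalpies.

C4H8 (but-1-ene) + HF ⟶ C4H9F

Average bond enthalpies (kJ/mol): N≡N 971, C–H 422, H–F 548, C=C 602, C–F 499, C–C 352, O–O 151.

ΔH ≈ −123 kJ

Bonds broken (reactants):
  C–C: 2 × 352 = 704
  C–H: 8 × 422 = 3376
  C=C: 1 × 602 = 602
  H–F: 1 × 548 = 548
  Σ(broken) = 5230 kJ
Bonds formed (products):
  C–C: 3 × 352 = 1056
  C–F: 1 × 499 = 499
  C–H: 9 × 422 = 3798
  Σ(formed) = 5353 kJ
ΔH = Σ(broken) − Σ(formed) = 5230 − 5353 = −123 kJ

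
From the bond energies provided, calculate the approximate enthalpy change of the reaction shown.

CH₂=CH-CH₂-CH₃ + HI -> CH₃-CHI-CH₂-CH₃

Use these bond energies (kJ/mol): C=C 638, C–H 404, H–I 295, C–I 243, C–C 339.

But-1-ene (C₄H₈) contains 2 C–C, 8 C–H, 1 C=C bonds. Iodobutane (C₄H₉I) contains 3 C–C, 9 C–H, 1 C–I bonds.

Bonds broken (reactants):
  C–C: 2 × 339 = 678
  C–H: 8 × 404 = 3232
  C=C: 1 × 638 = 638
  H–I: 1 × 295 = 295
  Σ(broken) = 4843 kJ
Bonds formed (products):
  C–C: 3 × 339 = 1017
  C–H: 9 × 404 = 3636
  C–I: 1 × 243 = 243
  Σ(formed) = 4896 kJ
ΔH = Σ(broken) − Σ(formed) = 4843 − 4896 = −53 kJ

ΔH ≈ −53 kJ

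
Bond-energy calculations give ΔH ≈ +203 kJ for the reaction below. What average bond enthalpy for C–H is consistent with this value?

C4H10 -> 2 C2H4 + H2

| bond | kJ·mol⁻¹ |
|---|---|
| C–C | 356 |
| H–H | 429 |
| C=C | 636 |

Let D be the C–H bond energy.
Σ(broken) = 3×356 + 10×D = 1068 + 10D
Σ(formed) = 8×D + 2×636 + 1×429 = 1701 + 8D
ΔH = Σ(broken) − Σ(formed) = (1068 + 10D) − (1701 + 8D) = −633 + 2D
Setting this equal to +203 kJ gives 2D = 836, so D = 418 kJ/mol.

D(C–H) ≈ 418 kJ/mol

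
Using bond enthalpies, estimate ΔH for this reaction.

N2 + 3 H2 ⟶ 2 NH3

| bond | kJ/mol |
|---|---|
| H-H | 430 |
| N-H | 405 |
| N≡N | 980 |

Bonds broken (reactants):
  H-H: 3 × 430 = 1290
  N≡N: 1 × 980 = 980
  Σ(broken) = 2270 kJ
Bonds formed (products):
  N-H: 6 × 405 = 2430
  Σ(formed) = 2430 kJ
ΔH = Σ(broken) − Σ(formed) = 2270 − 2430 = −160 kJ

ΔH ≈ −160 kJ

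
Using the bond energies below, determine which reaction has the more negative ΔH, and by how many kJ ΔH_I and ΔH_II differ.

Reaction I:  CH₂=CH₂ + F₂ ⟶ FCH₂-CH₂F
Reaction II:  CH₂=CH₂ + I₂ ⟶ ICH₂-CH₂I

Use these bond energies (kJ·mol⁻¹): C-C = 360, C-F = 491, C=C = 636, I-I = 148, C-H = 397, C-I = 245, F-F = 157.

Reaction I, by 483 kJ

Reaction I:
  Bonds broken (reactants):
    C-H: 4 × 397 = 1588
    C=C: 1 × 636 = 636
    F-F: 1 × 157 = 157
    Σ(broken) = 2381 kJ
  Bonds formed (products):
    C-C: 1 × 360 = 360
    C-F: 2 × 491 = 982
    C-H: 4 × 397 = 1588
    Σ(formed) = 2930 kJ
  ΔH_I = 2381 − 2930 = −549 kJ
Reaction II:
  Bonds broken (reactants):
    C-H: 4 × 397 = 1588
    C=C: 1 × 636 = 636
    I-I: 1 × 148 = 148
    Σ(broken) = 2372 kJ
  Bonds formed (products):
    C-C: 1 × 360 = 360
    C-H: 4 × 397 = 1588
    C-I: 2 × 245 = 490
    Σ(formed) = 2438 kJ
  ΔH_II = 2372 − 2438 = −66 kJ
ΔH_I − ΔH_II = −483 kJ, so reaction I has the more negative ΔH; |ΔH_I − ΔH_II| = 483 kJ.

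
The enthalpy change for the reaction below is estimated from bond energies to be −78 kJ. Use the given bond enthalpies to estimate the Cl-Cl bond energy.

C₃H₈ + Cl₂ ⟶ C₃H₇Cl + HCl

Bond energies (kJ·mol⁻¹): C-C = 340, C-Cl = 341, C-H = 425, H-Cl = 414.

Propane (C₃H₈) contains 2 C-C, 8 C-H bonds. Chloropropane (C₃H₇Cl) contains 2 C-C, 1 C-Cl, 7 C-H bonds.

D(Cl-Cl) ≈ 252 kJ/mol

Let D be the Cl-Cl bond energy.
Σ(broken) = 2×340 + 8×425 + 1×D = 4080 + D
Σ(formed) = 2×340 + 1×341 + 7×425 + 1×414 = 4410
ΔH = Σ(broken) − Σ(formed) = (4080 + D) − (4410) = −330 + D
Setting this equal to −78 kJ gives D = 252 kJ/mol.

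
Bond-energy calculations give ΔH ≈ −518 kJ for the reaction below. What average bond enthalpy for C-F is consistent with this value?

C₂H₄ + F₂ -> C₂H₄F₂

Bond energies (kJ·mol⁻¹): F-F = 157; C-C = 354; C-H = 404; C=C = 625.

Let D be the C-F bond energy.
Σ(broken) = 4×404 + 1×625 + 1×157 = 2398
Σ(formed) = 1×354 + 2×D + 4×404 = 1970 + 2D
ΔH = Σ(broken) − Σ(formed) = (2398) − (1970 + 2D) = +428 − 2D
Setting this equal to −518 kJ gives 2D = 946, so D = 473 kJ/mol.

D(C-F) ≈ 473 kJ/mol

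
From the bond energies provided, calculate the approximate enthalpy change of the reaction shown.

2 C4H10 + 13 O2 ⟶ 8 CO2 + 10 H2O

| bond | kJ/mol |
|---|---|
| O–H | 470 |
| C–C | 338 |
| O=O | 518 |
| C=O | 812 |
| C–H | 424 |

Bonds broken (reactants):
  C–C: 6 × 338 = 2028
  C–H: 20 × 424 = 8480
  O=O: 13 × 518 = 6734
  Σ(broken) = 17242 kJ
Bonds formed (products):
  C=O: 16 × 812 = 12992
  O–H: 20 × 470 = 9400
  Σ(formed) = 22392 kJ
ΔH = Σ(broken) − Σ(formed) = 17242 − 22392 = −5150 kJ

ΔH ≈ −5150 kJ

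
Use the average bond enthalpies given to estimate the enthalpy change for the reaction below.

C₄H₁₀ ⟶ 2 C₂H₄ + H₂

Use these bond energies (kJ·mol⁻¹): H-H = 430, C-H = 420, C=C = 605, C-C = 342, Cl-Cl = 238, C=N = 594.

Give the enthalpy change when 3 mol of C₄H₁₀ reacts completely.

ΔH = +678 kJ

Bonds broken (reactants):
  C-C: 3 × 342 = 1026
  C-H: 10 × 420 = 4200
  Σ(broken) = 5226 kJ
Bonds formed (products):
  C-H: 8 × 420 = 3360
  C=C: 2 × 605 = 1210
  H-H: 1 × 430 = 430
  Σ(formed) = 5000 kJ
ΔH = Σ(broken) − Σ(formed) = 5226 − 5000 = +226 kJ
For 3× the reaction as written: 3 × (+226) = +678 kJ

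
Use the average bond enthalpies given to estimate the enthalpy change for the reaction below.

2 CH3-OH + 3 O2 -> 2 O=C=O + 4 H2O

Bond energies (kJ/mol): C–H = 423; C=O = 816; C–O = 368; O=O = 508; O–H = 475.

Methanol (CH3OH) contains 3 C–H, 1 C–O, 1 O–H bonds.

ΔH ≈ −1316 kJ

Bonds broken (reactants):
  C–H: 6 × 423 = 2538
  C–O: 2 × 368 = 736
  O–H: 2 × 475 = 950
  O=O: 3 × 508 = 1524
  Σ(broken) = 5748 kJ
Bonds formed (products):
  C=O: 4 × 816 = 3264
  O–H: 8 × 475 = 3800
  Σ(formed) = 7064 kJ
ΔH = Σ(broken) − Σ(formed) = 5748 − 7064 = −1316 kJ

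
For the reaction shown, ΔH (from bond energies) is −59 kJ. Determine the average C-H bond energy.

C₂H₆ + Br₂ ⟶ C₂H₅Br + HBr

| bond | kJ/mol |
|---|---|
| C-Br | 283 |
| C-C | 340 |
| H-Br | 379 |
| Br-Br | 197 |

D(C-H) ≈ 406 kJ/mol

Let D be the C-H bond energy.
Σ(broken) = 1×197 + 1×340 + 6×D = 537 + 6D
Σ(formed) = 1×283 + 1×340 + 5×D + 1×379 = 1002 + 5D
ΔH = Σ(broken) − Σ(formed) = (537 + 6D) − (1002 + 5D) = −465 + D
Setting this equal to −59 kJ gives D = 406 kJ/mol.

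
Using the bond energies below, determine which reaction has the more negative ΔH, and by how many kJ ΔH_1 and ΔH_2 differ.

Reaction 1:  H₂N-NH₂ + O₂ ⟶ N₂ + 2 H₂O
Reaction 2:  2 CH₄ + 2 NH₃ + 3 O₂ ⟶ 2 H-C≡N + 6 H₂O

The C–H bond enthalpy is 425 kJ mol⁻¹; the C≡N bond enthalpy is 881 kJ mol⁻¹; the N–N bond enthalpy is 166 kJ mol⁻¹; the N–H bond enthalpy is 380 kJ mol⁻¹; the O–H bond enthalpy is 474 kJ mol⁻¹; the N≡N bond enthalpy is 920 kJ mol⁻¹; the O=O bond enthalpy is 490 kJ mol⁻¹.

Reaction 2, by 510 kJ

Reaction 1:
  Bonds broken (reactants):
    N–H: 4 × 380 = 1520
    N–N: 1 × 166 = 166
    O=O: 1 × 490 = 490
    Σ(broken) = 2176 kJ
  Bonds formed (products):
    N≡N: 1 × 920 = 920
    O–H: 4 × 474 = 1896
    Σ(formed) = 2816 kJ
  ΔH_1 = 2176 − 2816 = −640 kJ
Reaction 2:
  Bonds broken (reactants):
    C–H: 8 × 425 = 3400
    N–H: 6 × 380 = 2280
    O=O: 3 × 490 = 1470
    Σ(broken) = 7150 kJ
  Bonds formed (products):
    C≡N: 2 × 881 = 1762
    C–H: 2 × 425 = 850
    O–H: 12 × 474 = 5688
    Σ(formed) = 8300 kJ
  ΔH_2 = 7150 − 8300 = −1150 kJ
ΔH_1 − ΔH_2 = +510 kJ, so reaction 2 has the more negative ΔH; |ΔH_1 − ΔH_2| = 510 kJ.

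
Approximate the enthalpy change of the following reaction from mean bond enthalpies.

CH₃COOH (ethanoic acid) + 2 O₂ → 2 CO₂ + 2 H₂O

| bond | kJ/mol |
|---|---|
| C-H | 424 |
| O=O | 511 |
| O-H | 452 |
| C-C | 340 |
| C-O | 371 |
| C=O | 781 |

Bonds broken (reactants):
  C-C: 1 × 340 = 340
  C-H: 3 × 424 = 1272
  C-O: 1 × 371 = 371
  C=O: 1 × 781 = 781
  O-H: 1 × 452 = 452
  O=O: 2 × 511 = 1022
  Σ(broken) = 4238 kJ
Bonds formed (products):
  C=O: 4 × 781 = 3124
  O-H: 4 × 452 = 1808
  Σ(formed) = 4932 kJ
ΔH = Σ(broken) − Σ(formed) = 4238 − 4932 = −694 kJ

ΔH ≈ −694 kJ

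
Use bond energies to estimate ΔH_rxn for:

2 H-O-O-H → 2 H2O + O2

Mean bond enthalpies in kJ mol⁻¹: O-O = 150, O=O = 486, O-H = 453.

ΔH ≈ −186 kJ

Bonds broken (reactants):
  O-H: 4 × 453 = 1812
  O-O: 2 × 150 = 300
  Σ(broken) = 2112 kJ
Bonds formed (products):
  O-H: 4 × 453 = 1812
  O=O: 1 × 486 = 486
  Σ(formed) = 2298 kJ
ΔH = Σ(broken) − Σ(formed) = 2112 − 2298 = −186 kJ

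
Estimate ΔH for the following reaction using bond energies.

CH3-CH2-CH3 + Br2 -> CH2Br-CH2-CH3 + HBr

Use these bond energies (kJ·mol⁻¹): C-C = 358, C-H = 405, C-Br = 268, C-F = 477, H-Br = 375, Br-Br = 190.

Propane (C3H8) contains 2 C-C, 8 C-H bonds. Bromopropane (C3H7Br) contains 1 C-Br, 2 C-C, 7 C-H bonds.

Bonds broken (reactants):
  Br-Br: 1 × 190 = 190
  C-C: 2 × 358 = 716
  C-H: 8 × 405 = 3240
  Σ(broken) = 4146 kJ
Bonds formed (products):
  C-Br: 1 × 268 = 268
  C-C: 2 × 358 = 716
  C-H: 7 × 405 = 2835
  H-Br: 1 × 375 = 375
  Σ(formed) = 4194 kJ
ΔH = Σ(broken) − Σ(formed) = 4146 − 4194 = −48 kJ

ΔH ≈ −48 kJ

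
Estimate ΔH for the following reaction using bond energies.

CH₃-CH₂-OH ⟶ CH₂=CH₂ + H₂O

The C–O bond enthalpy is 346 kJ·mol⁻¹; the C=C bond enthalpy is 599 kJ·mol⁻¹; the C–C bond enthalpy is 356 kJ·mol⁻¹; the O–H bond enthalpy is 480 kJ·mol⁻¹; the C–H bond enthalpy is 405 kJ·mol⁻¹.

ΔH ≈ +28 kJ

Bonds broken (reactants):
  C–C: 1 × 356 = 356
  C–H: 5 × 405 = 2025
  C–O: 1 × 346 = 346
  O–H: 1 × 480 = 480
  Σ(broken) = 3207 kJ
Bonds formed (products):
  C–H: 4 × 405 = 1620
  C=C: 1 × 599 = 599
  O–H: 2 × 480 = 960
  Σ(formed) = 3179 kJ
ΔH = Σ(broken) − Σ(formed) = 3207 − 3179 = +28 kJ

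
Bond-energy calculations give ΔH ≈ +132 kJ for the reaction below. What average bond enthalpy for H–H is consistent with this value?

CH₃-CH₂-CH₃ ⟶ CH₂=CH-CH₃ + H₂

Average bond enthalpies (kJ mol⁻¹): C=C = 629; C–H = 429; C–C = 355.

Let D be the H–H bond energy.
Σ(broken) = 2×355 + 8×429 = 4142
Σ(formed) = 1×355 + 6×429 + 1×629 + 1×D = 3558 + D
ΔH = Σ(broken) − Σ(formed) = (4142) − (3558 + D) = +584 − D
Setting this equal to +132 kJ gives D = 452 kJ/mol.

D(H–H) ≈ 452 kJ/mol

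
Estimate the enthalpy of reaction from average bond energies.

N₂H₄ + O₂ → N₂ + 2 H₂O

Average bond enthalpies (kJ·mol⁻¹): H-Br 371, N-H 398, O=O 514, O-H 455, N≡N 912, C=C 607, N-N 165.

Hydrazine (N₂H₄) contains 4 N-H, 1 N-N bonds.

ΔH ≈ −461 kJ

Bonds broken (reactants):
  N-H: 4 × 398 = 1592
  N-N: 1 × 165 = 165
  O=O: 1 × 514 = 514
  Σ(broken) = 2271 kJ
Bonds formed (products):
  N≡N: 1 × 912 = 912
  O-H: 4 × 455 = 1820
  Σ(formed) = 2732 kJ
ΔH = Σ(broken) − Σ(formed) = 2271 − 2732 = −461 kJ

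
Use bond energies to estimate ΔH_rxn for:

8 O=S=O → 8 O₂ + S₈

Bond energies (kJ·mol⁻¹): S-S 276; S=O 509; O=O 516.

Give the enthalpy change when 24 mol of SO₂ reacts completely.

Bonds broken (reactants):
  S=O: 16 × 509 = 8144
  Σ(broken) = 8144 kJ
Bonds formed (products):
  O=O: 8 × 516 = 4128
  S-S: 8 × 276 = 2208
  Σ(formed) = 6336 kJ
ΔH = Σ(broken) − Σ(formed) = 8144 − 6336 = +1808 kJ
For 3× the reaction as written: 3 × (+1808) = +5424 kJ

ΔH = +5424 kJ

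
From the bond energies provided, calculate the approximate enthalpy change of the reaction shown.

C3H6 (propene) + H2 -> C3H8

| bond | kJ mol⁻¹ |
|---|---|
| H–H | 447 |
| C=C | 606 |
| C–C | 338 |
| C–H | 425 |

Bonds broken (reactants):
  C–C: 1 × 338 = 338
  C–H: 6 × 425 = 2550
  C=C: 1 × 606 = 606
  H–H: 1 × 447 = 447
  Σ(broken) = 3941 kJ
Bonds formed (products):
  C–C: 2 × 338 = 676
  C–H: 8 × 425 = 3400
  Σ(formed) = 4076 kJ
ΔH = Σ(broken) − Σ(formed) = 3941 − 4076 = −135 kJ

ΔH ≈ −135 kJ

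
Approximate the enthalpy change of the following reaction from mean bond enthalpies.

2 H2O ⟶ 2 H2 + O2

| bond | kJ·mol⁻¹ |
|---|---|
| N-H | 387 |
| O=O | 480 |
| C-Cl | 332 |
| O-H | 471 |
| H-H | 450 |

Bonds broken (reactants):
  O-H: 4 × 471 = 1884
  Σ(broken) = 1884 kJ
Bonds formed (products):
  H-H: 2 × 450 = 900
  O=O: 1 × 480 = 480
  Σ(formed) = 1380 kJ
ΔH = Σ(broken) − Σ(formed) = 1884 − 1380 = +504 kJ

ΔH ≈ +504 kJ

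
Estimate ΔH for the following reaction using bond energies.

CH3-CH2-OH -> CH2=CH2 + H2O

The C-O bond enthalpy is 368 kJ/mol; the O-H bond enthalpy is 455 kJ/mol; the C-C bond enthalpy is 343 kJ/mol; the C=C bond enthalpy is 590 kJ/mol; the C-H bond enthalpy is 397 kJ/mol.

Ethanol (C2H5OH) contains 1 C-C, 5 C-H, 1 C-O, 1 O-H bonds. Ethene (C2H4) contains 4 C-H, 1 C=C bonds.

Bonds broken (reactants):
  C-C: 1 × 343 = 343
  C-H: 5 × 397 = 1985
  C-O: 1 × 368 = 368
  O-H: 1 × 455 = 455
  Σ(broken) = 3151 kJ
Bonds formed (products):
  C-H: 4 × 397 = 1588
  C=C: 1 × 590 = 590
  O-H: 2 × 455 = 910
  Σ(formed) = 3088 kJ
ΔH = Σ(broken) − Σ(formed) = 3151 − 3088 = +63 kJ

ΔH ≈ +63 kJ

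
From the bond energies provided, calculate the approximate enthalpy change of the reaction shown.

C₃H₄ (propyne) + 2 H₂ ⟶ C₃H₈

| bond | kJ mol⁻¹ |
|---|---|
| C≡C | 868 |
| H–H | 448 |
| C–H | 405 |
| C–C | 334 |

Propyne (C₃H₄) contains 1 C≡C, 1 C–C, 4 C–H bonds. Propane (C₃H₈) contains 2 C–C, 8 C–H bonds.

ΔH ≈ −190 kJ

Bonds broken (reactants):
  C≡C: 1 × 868 = 868
  C–C: 1 × 334 = 334
  C–H: 4 × 405 = 1620
  H–H: 2 × 448 = 896
  Σ(broken) = 3718 kJ
Bonds formed (products):
  C–C: 2 × 334 = 668
  C–H: 8 × 405 = 3240
  Σ(formed) = 3908 kJ
ΔH = Σ(broken) − Σ(formed) = 3718 − 3908 = −190 kJ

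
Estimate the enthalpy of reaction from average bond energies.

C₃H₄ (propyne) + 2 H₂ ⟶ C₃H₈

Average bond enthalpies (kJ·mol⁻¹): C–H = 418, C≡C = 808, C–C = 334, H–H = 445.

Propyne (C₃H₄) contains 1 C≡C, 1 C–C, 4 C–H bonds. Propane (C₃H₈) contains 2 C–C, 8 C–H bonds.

Bonds broken (reactants):
  C≡C: 1 × 808 = 808
  C–C: 1 × 334 = 334
  C–H: 4 × 418 = 1672
  H–H: 2 × 445 = 890
  Σ(broken) = 3704 kJ
Bonds formed (products):
  C–C: 2 × 334 = 668
  C–H: 8 × 418 = 3344
  Σ(formed) = 4012 kJ
ΔH = Σ(broken) − Σ(formed) = 3704 − 4012 = −308 kJ

ΔH ≈ −308 kJ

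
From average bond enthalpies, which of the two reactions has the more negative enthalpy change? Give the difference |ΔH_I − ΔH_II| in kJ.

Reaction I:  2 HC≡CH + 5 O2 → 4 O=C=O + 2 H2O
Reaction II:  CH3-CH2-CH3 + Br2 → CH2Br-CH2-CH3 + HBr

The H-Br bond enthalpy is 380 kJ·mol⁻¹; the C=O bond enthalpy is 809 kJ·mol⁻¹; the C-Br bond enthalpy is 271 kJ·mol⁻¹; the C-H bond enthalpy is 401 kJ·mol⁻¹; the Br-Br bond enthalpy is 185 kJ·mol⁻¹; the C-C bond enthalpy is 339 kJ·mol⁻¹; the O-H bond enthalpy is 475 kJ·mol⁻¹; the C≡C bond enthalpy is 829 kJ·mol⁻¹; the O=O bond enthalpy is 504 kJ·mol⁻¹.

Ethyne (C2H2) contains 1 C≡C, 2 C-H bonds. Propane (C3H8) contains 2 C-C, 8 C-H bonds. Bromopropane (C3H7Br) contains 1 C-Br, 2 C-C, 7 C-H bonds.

Reaction I, by 2525 kJ

Reaction I:
  Bonds broken (reactants):
    C≡C: 2 × 829 = 1658
    C-H: 4 × 401 = 1604
    O=O: 5 × 504 = 2520
    Σ(broken) = 5782 kJ
  Bonds formed (products):
    C=O: 8 × 809 = 6472
    O-H: 4 × 475 = 1900
    Σ(formed) = 8372 kJ
  ΔH_I = 5782 − 8372 = −2590 kJ
Reaction II:
  Bonds broken (reactants):
    Br-Br: 1 × 185 = 185
    C-C: 2 × 339 = 678
    C-H: 8 × 401 = 3208
    Σ(broken) = 4071 kJ
  Bonds formed (products):
    C-Br: 1 × 271 = 271
    C-C: 2 × 339 = 678
    C-H: 7 × 401 = 2807
    H-Br: 1 × 380 = 380
    Σ(formed) = 4136 kJ
  ΔH_II = 4071 − 4136 = −65 kJ
ΔH_I − ΔH_II = −2525 kJ, so reaction I has the more negative ΔH; |ΔH_I − ΔH_II| = 2525 kJ.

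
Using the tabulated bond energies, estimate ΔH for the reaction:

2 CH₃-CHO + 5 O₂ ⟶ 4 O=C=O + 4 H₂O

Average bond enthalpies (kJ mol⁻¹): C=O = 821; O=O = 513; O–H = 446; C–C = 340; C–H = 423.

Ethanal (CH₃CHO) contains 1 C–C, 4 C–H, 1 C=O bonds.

ΔH ≈ −1865 kJ

Bonds broken (reactants):
  C–C: 2 × 340 = 680
  C–H: 8 × 423 = 3384
  C=O: 2 × 821 = 1642
  O=O: 5 × 513 = 2565
  Σ(broken) = 8271 kJ
Bonds formed (products):
  C=O: 8 × 821 = 6568
  O–H: 8 × 446 = 3568
  Σ(formed) = 10136 kJ
ΔH = Σ(broken) − Σ(formed) = 8271 − 10136 = −1865 kJ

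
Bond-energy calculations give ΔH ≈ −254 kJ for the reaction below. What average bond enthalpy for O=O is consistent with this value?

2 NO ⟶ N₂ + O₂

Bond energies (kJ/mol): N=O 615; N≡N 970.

D(O=O) ≈ 514 kJ/mol

Let D be the O=O bond energy.
Σ(broken) = 2×615 = 1230
Σ(formed) = 1×970 + 1×D = 970 + D
ΔH = Σ(broken) − Σ(formed) = (1230) − (970 + D) = +260 − D
Setting this equal to −254 kJ gives D = 514 kJ/mol.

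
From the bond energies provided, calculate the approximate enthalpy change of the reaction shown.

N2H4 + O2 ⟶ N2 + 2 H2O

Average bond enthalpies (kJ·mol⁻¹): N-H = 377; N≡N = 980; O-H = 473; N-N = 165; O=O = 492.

Bonds broken (reactants):
  N-H: 4 × 377 = 1508
  N-N: 1 × 165 = 165
  O=O: 1 × 492 = 492
  Σ(broken) = 2165 kJ
Bonds formed (products):
  N≡N: 1 × 980 = 980
  O-H: 4 × 473 = 1892
  Σ(formed) = 2872 kJ
ΔH = Σ(broken) − Σ(formed) = 2165 − 2872 = −707 kJ

ΔH ≈ −707 kJ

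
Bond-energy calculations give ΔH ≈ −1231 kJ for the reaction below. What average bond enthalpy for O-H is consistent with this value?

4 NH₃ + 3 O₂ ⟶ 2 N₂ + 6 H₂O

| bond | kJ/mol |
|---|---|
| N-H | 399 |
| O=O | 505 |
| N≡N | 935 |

D(O-H) ≈ 472 kJ/mol

Let D be the O-H bond energy.
Σ(broken) = 12×399 + 3×505 = 6303
Σ(formed) = 2×935 + 12×D = 1870 + 12D
ΔH = Σ(broken) − Σ(formed) = (6303) − (1870 + 12D) = +4433 − 12D
Setting this equal to −1231 kJ gives 12D = 5664, so D = 472 kJ/mol.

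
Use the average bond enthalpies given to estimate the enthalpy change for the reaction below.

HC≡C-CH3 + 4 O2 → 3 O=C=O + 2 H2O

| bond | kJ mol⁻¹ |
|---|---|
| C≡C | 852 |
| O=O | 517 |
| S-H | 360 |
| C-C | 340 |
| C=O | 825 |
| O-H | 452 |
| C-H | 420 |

Bonds broken (reactants):
  C≡C: 1 × 852 = 852
  C-C: 1 × 340 = 340
  C-H: 4 × 420 = 1680
  O=O: 4 × 517 = 2068
  Σ(broken) = 4940 kJ
Bonds formed (products):
  C=O: 6 × 825 = 4950
  O-H: 4 × 452 = 1808
  Σ(formed) = 6758 kJ
ΔH = Σ(broken) − Σ(formed) = 4940 − 6758 = −1818 kJ

ΔH ≈ −1818 kJ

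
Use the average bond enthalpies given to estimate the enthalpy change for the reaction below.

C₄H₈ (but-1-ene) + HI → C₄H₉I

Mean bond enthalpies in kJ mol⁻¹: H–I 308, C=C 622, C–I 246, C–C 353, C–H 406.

Bonds broken (reactants):
  C–C: 2 × 353 = 706
  C–H: 8 × 406 = 3248
  C=C: 1 × 622 = 622
  H–I: 1 × 308 = 308
  Σ(broken) = 4884 kJ
Bonds formed (products):
  C–C: 3 × 353 = 1059
  C–H: 9 × 406 = 3654
  C–I: 1 × 246 = 246
  Σ(formed) = 4959 kJ
ΔH = Σ(broken) − Σ(formed) = 4884 − 4959 = −75 kJ

ΔH ≈ −75 kJ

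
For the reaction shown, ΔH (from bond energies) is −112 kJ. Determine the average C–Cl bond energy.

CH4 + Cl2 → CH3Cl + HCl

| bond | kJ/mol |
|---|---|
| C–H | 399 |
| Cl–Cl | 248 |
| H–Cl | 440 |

Let D be the C–Cl bond energy.
Σ(broken) = 4×399 + 1×248 = 1844
Σ(formed) = 1×D + 3×399 + 1×440 = 1637 + D
ΔH = Σ(broken) − Σ(formed) = (1844) − (1637 + D) = +207 − D
Setting this equal to −112 kJ gives D = 319 kJ/mol.

D(C–Cl) ≈ 319 kJ/mol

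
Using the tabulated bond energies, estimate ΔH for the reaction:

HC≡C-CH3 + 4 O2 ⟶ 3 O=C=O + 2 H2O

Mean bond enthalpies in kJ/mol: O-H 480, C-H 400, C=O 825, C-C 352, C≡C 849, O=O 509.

ΔH ≈ −2033 kJ

Bonds broken (reactants):
  C≡C: 1 × 849 = 849
  C-C: 1 × 352 = 352
  C-H: 4 × 400 = 1600
  O=O: 4 × 509 = 2036
  Σ(broken) = 4837 kJ
Bonds formed (products):
  C=O: 6 × 825 = 4950
  O-H: 4 × 480 = 1920
  Σ(formed) = 6870 kJ
ΔH = Σ(broken) − Σ(formed) = 4837 − 6870 = −2033 kJ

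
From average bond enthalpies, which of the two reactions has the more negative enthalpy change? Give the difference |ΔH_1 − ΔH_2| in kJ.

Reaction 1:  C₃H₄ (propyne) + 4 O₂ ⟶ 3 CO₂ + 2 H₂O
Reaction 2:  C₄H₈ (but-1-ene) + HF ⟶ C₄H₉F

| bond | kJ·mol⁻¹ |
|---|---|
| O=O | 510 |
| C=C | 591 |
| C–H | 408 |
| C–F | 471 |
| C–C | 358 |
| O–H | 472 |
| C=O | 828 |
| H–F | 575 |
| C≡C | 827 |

Reaction 1:
  Bonds broken (reactants):
    C≡C: 1 × 827 = 827
    C–C: 1 × 358 = 358
    C–H: 4 × 408 = 1632
    O=O: 4 × 510 = 2040
    Σ(broken) = 4857 kJ
  Bonds formed (products):
    C=O: 6 × 828 = 4968
    O–H: 4 × 472 = 1888
    Σ(formed) = 6856 kJ
  ΔH_1 = 4857 − 6856 = −1999 kJ
Reaction 2:
  Bonds broken (reactants):
    C–C: 2 × 358 = 716
    C–H: 8 × 408 = 3264
    C=C: 1 × 591 = 591
    H–F: 1 × 575 = 575
    Σ(broken) = 5146 kJ
  Bonds formed (products):
    C–C: 3 × 358 = 1074
    C–F: 1 × 471 = 471
    C–H: 9 × 408 = 3672
    Σ(formed) = 5217 kJ
  ΔH_2 = 5146 − 5217 = −71 kJ
ΔH_1 − ΔH_2 = −1928 kJ, so reaction 1 has the more negative ΔH; |ΔH_1 − ΔH_2| = 1928 kJ.

Reaction 1, by 1928 kJ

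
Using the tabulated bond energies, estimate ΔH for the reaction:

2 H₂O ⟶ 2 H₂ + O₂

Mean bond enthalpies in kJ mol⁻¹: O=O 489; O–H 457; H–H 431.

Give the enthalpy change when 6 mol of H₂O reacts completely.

Bonds broken (reactants):
  O–H: 4 × 457 = 1828
  Σ(broken) = 1828 kJ
Bonds formed (products):
  H–H: 2 × 431 = 862
  O=O: 1 × 489 = 489
  Σ(formed) = 1351 kJ
ΔH = Σ(broken) − Σ(formed) = 1828 − 1351 = +477 kJ
For 3× the reaction as written: 3 × (+477) = +1431 kJ

ΔH = +1431 kJ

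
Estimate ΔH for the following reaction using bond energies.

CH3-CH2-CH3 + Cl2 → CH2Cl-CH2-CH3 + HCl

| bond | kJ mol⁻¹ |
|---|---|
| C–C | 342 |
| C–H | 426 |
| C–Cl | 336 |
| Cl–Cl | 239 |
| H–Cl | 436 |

ΔH ≈ −107 kJ

Bonds broken (reactants):
  C–C: 2 × 342 = 684
  C–H: 8 × 426 = 3408
  Cl–Cl: 1 × 239 = 239
  Σ(broken) = 4331 kJ
Bonds formed (products):
  C–C: 2 × 342 = 684
  C–Cl: 1 × 336 = 336
  C–H: 7 × 426 = 2982
  H–Cl: 1 × 436 = 436
  Σ(formed) = 4438 kJ
ΔH = Σ(broken) − Σ(formed) = 4331 − 4438 = −107 kJ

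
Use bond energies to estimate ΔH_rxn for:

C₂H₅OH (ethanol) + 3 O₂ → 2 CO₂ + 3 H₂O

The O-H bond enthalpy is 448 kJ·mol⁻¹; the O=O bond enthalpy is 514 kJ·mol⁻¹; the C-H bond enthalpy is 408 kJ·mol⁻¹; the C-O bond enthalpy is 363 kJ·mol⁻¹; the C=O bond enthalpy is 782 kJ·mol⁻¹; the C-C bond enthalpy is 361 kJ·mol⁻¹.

Bonds broken (reactants):
  C-C: 1 × 361 = 361
  C-H: 5 × 408 = 2040
  C-O: 1 × 363 = 363
  O-H: 1 × 448 = 448
  O=O: 3 × 514 = 1542
  Σ(broken) = 4754 kJ
Bonds formed (products):
  C=O: 4 × 782 = 3128
  O-H: 6 × 448 = 2688
  Σ(formed) = 5816 kJ
ΔH = Σ(broken) − Σ(formed) = 4754 − 5816 = −1062 kJ

ΔH ≈ −1062 kJ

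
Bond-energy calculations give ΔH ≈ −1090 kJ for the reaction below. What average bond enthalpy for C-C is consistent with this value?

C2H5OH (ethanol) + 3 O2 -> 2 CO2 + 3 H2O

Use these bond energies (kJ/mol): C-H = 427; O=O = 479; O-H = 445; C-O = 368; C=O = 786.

D(C-C) ≈ 339 kJ/mol

Let D be the C-C bond energy.
Σ(broken) = 1×D + 5×427 + 1×368 + 1×445 + 3×479 = 4385 + D
Σ(formed) = 4×786 + 6×445 = 5814
ΔH = Σ(broken) − Σ(formed) = (4385 + D) − (5814) = −1429 + D
Setting this equal to −1090 kJ gives D = 339 kJ/mol.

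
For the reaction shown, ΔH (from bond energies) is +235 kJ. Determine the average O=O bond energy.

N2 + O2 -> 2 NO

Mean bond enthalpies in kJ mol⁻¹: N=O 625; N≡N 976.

D(O=O) ≈ 509 kJ/mol

Let D be the O=O bond energy.
Σ(broken) = 1×976 + 1×D = 976 + D
Σ(formed) = 2×625 = 1250
ΔH = Σ(broken) − Σ(formed) = (976 + D) − (1250) = −274 + D
Setting this equal to +235 kJ gives D = 509 kJ/mol.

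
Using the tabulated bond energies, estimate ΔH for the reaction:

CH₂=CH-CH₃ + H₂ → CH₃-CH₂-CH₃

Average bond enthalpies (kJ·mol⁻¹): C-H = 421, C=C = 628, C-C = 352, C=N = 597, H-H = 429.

Bonds broken (reactants):
  C-C: 1 × 352 = 352
  C-H: 6 × 421 = 2526
  C=C: 1 × 628 = 628
  H-H: 1 × 429 = 429
  Σ(broken) = 3935 kJ
Bonds formed (products):
  C-C: 2 × 352 = 704
  C-H: 8 × 421 = 3368
  Σ(formed) = 4072 kJ
ΔH = Σ(broken) − Σ(formed) = 3935 − 4072 = −137 kJ

ΔH ≈ −137 kJ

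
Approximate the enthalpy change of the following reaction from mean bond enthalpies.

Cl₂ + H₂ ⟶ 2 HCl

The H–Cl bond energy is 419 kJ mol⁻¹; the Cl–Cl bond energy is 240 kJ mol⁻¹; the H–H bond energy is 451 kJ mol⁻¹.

Bonds broken (reactants):
  Cl–Cl: 1 × 240 = 240
  H–H: 1 × 451 = 451
  Σ(broken) = 691 kJ
Bonds formed (products):
  H–Cl: 2 × 419 = 838
  Σ(formed) = 838 kJ
ΔH = Σ(broken) − Σ(formed) = 691 − 838 = −147 kJ

ΔH ≈ −147 kJ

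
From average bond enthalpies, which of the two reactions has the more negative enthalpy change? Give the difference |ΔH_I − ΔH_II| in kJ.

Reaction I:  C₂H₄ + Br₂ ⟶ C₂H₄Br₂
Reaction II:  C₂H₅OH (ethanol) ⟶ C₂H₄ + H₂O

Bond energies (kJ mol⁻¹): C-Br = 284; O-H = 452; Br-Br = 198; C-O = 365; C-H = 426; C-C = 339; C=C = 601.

Reaction I:
  Bonds broken (reactants):
    Br-Br: 1 × 198 = 198
    C-H: 4 × 426 = 1704
    C=C: 1 × 601 = 601
    Σ(broken) = 2503 kJ
  Bonds formed (products):
    C-Br: 2 × 284 = 568
    C-C: 1 × 339 = 339
    C-H: 4 × 426 = 1704
    Σ(formed) = 2611 kJ
  ΔH_I = 2503 − 2611 = −108 kJ
Reaction II:
  Bonds broken (reactants):
    C-C: 1 × 339 = 339
    C-H: 5 × 426 = 2130
    C-O: 1 × 365 = 365
    O-H: 1 × 452 = 452
    Σ(broken) = 3286 kJ
  Bonds formed (products):
    C-H: 4 × 426 = 1704
    C=C: 1 × 601 = 601
    O-H: 2 × 452 = 904
    Σ(formed) = 3209 kJ
  ΔH_II = 3286 − 3209 = +77 kJ
ΔH_I − ΔH_II = −185 kJ, so reaction I has the more negative ΔH; |ΔH_I − ΔH_II| = 185 kJ.

Reaction I, by 185 kJ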